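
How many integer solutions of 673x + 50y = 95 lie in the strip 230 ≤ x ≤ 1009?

gcd(673, 50):
  673 = 13·50 + 23
  50 = 2·23 + 4
  23 = 5·4 + 3
  4 = 1·3 + 1
  3 = 3·1
so gcd(673, 50) = 1.
Back-substitute for Bézout coefficients:
  1 = 4 - 1·3
  ... = 673·(-13) + 50·(175)
Scale by 95: particular solution (-1235, 16625); reduce x mod 50: (15, -200).
General solution: x = 15 + 50t, y = -200 - 673t for integer t.
230 ≤ 15 + 50t ≤ 1009 gives t ∈ [5, 19], which is 15 values.

15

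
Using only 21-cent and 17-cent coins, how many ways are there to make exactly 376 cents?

1

Need nonnegative integers with 21j + 17k = 376.
gcd(21, 17) = 1, and 21·(-4) + 17·(5) = 1.
So (j₀, k₀) = (-1504, 1880); general j = -1504 + 17t, k = 1880 - 21t.
j ≥ 0 ⇒ t ≥ 89; k ≥ 0 ⇒ t ≤ 89. That's 1 value of t.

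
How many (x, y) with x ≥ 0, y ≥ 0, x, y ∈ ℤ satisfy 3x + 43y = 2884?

23

gcd(43, 3):
  43 = 14·3 + 1
  3 = 3·1
so gcd(43, 3) = 1.
Back-substitute for Bézout coefficients:
  1 = 43 - 14·3
  ... = 3·(-14) + 43·(1)
Scale by 2884: one solution is (-40376, 2884). Reduce x mod 43: (1, 67).
General: x = 1 + 43t, y = 67 - 3t.
x ≥ 0 ⇒ t ≥ 0; y ≥ 0 ⇒ t ≤ 22. So t ∈ [0, 22]: 23 solutions.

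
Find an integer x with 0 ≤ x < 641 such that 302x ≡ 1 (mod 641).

gcd(641, 302) = 1  (641 = 2×302 + 37, 302 = 8×37 + 6, 37 = 6×6 + 1, 6 = 6×1).
Back-substituting, 302×(-104) + 641×(49) = 1.
So 302×-104 ≡ 1 (mod 641), and -104 mod 641 = 537.

537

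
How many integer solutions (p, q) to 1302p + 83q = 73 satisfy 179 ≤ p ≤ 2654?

gcd(1302, 83) = 1  (1302 = 15*83 + 57, 83 = 1*57 + 26, 57 = 2*26 + 5, 26 = 5*5 + 1, 5 = 5*1).
Back-substituting, 1302*(-16) + 83*(251) = 1.
Scale by 73: particular solution (-1168, 18323); reduce p mod 83: (77, -1207).
General solution: p = 77 + 83t, q = -1207 - 1302t for integer t.
179 ≤ 77 + 83t ≤ 2654 gives t ∈ [2, 31], which is 30 values.

30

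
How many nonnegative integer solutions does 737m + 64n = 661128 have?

gcd(737, 64):
  737 = 11*64 + 33
  64 = 1*33 + 31
  33 = 1*31 + 2
  31 = 15*2 + 1
  2 = 2*1
so gcd(737, 64) = 1.
Back-substitute for Bézout coefficients:
  1 = 31 - 15*2
  ... = 737*(-31) + 64*(357)
Scale by 661128: one solution is (-20494968, 236022696). Reduce m mod 64: (8, 10238).
General: m = 8 + 64t, n = 10238 - 737t.
m ≥ 0 ⇒ t ≥ 0; n ≥ 0 ⇒ t ≤ 13. So t ∈ [0, 13]: 14 solutions.

14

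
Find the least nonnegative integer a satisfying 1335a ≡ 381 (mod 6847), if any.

3293

gcd(6847, 1335) = 1  (6847 = 5×1335 + 172, 1335 = 7×172 + 131, 172 = 1×131 + 41, 131 = 3×41 + 8, 41 = 5×8 + 1, 8 = 8×1).
1 divides 381, so solutions exist.
Back-substituting, 1335×(-836) + 6847×(163) = 1.
So 1335×(-836) ≡ 1 (mod 6847); multiply by 381: a ≡ -318516 (mod 6847).
Smallest nonnegative: a = -318516 mod 6847 = 3293.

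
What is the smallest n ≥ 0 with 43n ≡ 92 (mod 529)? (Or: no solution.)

322

gcd(529, 43) = 1  (529 = 12*43 + 13, 43 = 3*13 + 4, 13 = 3*4 + 1, 4 = 4*1).
1 divides 92, so solutions exist.
Back-substituting, 43*(-123) + 529*(10) = 1.
So 43*(-123) ≡ 1 (mod 529); multiply by 92: n ≡ -11316 (mod 529).
Smallest nonnegative: n = -11316 mod 529 = 322.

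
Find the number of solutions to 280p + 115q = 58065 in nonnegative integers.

gcd(280, 115):
  280 = 2×115 + 50
  115 = 2×50 + 15
  50 = 3×15 + 5
  15 = 3×5
so gcd(280, 115) = 5.
Back-substitute for Bézout coefficients:
  5 = 50 - 3×15
  ... = 280×(7) + 115×(-17)
Scale by 11613: one solution is (81291, -197421). Reduce p mod 23: (9, 483).
General: p = 9 + 23t, q = 483 - 56t.
p ≥ 0 ⇒ t ≥ 0; q ≥ 0 ⇒ t ≤ 8. So t ∈ [0, 8]: 9 solutions.

9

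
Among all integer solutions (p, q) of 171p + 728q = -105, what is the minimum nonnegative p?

357

gcd(728, 171):
  728 = 4×171 + 44
  171 = 3×44 + 39
  44 = 1×39 + 5
  39 = 7×5 + 4
  5 = 1×4 + 1
  4 = 4×1
so gcd(728, 171) = 1.
1 divides -105, so solutions exist.
Back-substitute for Bézout coefficients:
  1 = 5 - 1×4
  ... = 171×(-149) + 728×(35)
Scale by -105/1 = -105: (p₀, q₀) = (15645, -3675).
General solution: p = 15645 + 728t, q = -3675 - 171t for integer t.
p ≥ 0: smallest is 15645 mod 728 = 357 (at t = -21), with q = -84.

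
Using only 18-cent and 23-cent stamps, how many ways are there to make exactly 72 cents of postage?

1

Need nonnegative integers with 18j + 23k = 72.
gcd(18, 23) = 1, and 18·(9) + 23·(-7) = 1.
So (j₀, k₀) = (648, -504); general j = 648 + 23t, k = -504 - 18t.
j ≥ 0 ⇒ t ≥ -28; k ≥ 0 ⇒ t ≤ -28. That's 1 value of t.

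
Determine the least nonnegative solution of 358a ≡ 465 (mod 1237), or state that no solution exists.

295

gcd(1237, 358) = 1.
1 divides 465, so solutions exist.
By Bézout, 358·(-425) + 1237·(123) = 1.
So 358·(-425) ≡ 1 (mod 1237); multiply by 465: a ≡ -197625 (mod 1237).
Smallest nonnegative: a = -197625 mod 1237 = 295.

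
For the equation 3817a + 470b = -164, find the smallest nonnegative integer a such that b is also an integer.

228

gcd(3817, 470):
  3817 = 8×470 + 57
  470 = 8×57 + 14
  57 = 4×14 + 1
  14 = 14×1
so gcd(3817, 470) = 1.
1 divides -164, so solutions exist.
Back-substitute for Bézout coefficients:
  1 = 57 - 4×14
  ... = 3817×(33) + 470×(-268)
Scale by -164/1 = -164: (a₀, b₀) = (-5412, 43952).
General solution: a = -5412 + 470t, b = 43952 - 3817t for integer t.
a ≥ 0: smallest is -5412 mod 470 = 228 (at t = 12), with b = -1852.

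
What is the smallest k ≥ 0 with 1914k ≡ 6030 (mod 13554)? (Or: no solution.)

1554

gcd(13554, 1914) = 6.
6 divides 6030, so solutions exist.
By Bézout, 1914×(-956) + 13554×(135) = 6.
So 1914×(-956) ≡ 6 (mod 13554); multiply by 1005: k ≡ -960780 (mod 2259).
Smallest nonnegative: k = -960780 mod 2259 = 1554.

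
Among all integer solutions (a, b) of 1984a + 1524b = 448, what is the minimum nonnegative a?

160

gcd(1984, 1524) = 4.
4 divides 448, so solutions exist.
By Bézout, 1984×(-53) + 1524×(69) = 4.
Scale by 448/4 = 112: (a₀, b₀) = (-5936, 7728).
General solution: a = -5936 + 381t, b = 7728 - 496t for integer t.
a ≥ 0: smallest is -5936 mod 381 = 160 (at t = 16), with b = -208.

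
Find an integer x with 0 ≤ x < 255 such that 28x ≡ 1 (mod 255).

gcd(255, 28) = 1  (255 = 9·28 + 3, 28 = 9·3 + 1, 3 = 3·1).
Back-substituting, 28·(82) + 255·(-9) = 1.
So 28·82 ≡ 1 (mod 255), and 82 mod 255 = 82.

82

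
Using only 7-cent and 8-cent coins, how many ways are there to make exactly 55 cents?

1

Need nonnegative integers with 7j + 8k = 55.
gcd(7, 8) = 1, and 7·(-1) + 8·(1) = 1.
So (j₀, k₀) = (-55, 55); general j = -55 + 8t, k = 55 - 7t.
j ≥ 0 ⇒ t ≥ 7; k ≥ 0 ⇒ t ≤ 7. That's 1 value of t.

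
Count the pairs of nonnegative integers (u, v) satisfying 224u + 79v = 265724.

gcd(224, 79) = 1  (224 = 2*79 + 66, 79 = 1*66 + 13, 66 = 5*13 + 1, 13 = 13*1).
Back-substituting, 224*(6) + 79*(-17) = 1.
Scale by 265724: one solution is (1594344, -4517308). Reduce u mod 79: (45, 3236).
General: u = 45 + 79t, v = 3236 - 224t.
u ≥ 0 ⇒ t ≥ 0; v ≥ 0 ⇒ t ≤ 14. So t ∈ [0, 14]: 15 solutions.

15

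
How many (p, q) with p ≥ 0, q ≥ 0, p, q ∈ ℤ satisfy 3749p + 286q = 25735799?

24

gcd(3749, 286) = 1.
By Bézout, 3749*(-83) + 286*(1088) = 1.
One solution: (49, 89343).
General: p = 49 + 286t, q = 89343 - 3749t.
p ≥ 0 ⇒ t ≥ 0; q ≥ 0 ⇒ t ≤ 23. So t ∈ [0, 23]: 24 solutions.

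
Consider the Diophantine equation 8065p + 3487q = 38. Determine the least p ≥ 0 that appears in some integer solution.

195

gcd(8065, 3487) = 1  (8065 = 2*3487 + 1091, 3487 = 3*1091 + 214, 1091 = 5*214 + 21, 214 = 10*21 + 4, 21 = 5*4 + 1, 4 = 4*1).
1 divides 38, so solutions exist.
Back-substituting, 8065*(831) + 3487*(-1922) = 1.
Scale by 38/1 = 38: (p₀, q₀) = (31578, -73036).
General solution: p = 31578 + 3487t, q = -73036 - 8065t for integer t.
p ≥ 0: smallest is 31578 mod 3487 = 195 (at t = -9), with q = -451.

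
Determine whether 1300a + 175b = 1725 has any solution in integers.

gcd(1300, 175) = 25.
25 divides 1725, so integer solutions exist.

yes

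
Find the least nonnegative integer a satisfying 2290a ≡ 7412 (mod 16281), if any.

14777

gcd(16281, 2290):
  16281 = 7×2290 + 251
  2290 = 9×251 + 31
  251 = 8×31 + 3
  31 = 10×3 + 1
  3 = 3×1
so gcd(16281, 2290) = 1.
1 divides 7412, so solutions exist.
Back-substitute for Bézout coefficients:
  1 = 31 - 10×3
  ... = 2290×(5254) + 16281×(-739)
So 2290×(5254) ≡ 1 (mod 16281); multiply by 7412: a ≡ 38942648 (mod 16281).
Smallest nonnegative: a = 38942648 mod 16281 = 14777.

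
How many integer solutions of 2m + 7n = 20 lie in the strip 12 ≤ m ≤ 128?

16

gcd(7, 2) = 1.
By Bézout, 2·(-3) + 7·(1) = 1.
Particular solution: (3, 2).
General solution: m = 3 + 7t, n = 2 - 2t for integer t.
12 ≤ 3 + 7t ≤ 128 gives t ∈ [2, 17], which is 16 values.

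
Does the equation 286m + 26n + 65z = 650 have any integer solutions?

yes

gcd(286, 26) = 26  (286 = 11*26).
gcd(26, 65) = 13.
13 divides 650, so integer solutions exist.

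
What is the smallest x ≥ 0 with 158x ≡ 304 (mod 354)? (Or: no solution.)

161

gcd(354, 158):
  354 = 2×158 + 38
  158 = 4×38 + 6
  38 = 6×6 + 2
  6 = 3×2
so gcd(354, 158) = 2.
2 divides 304, so solutions exist.
Back-substitute for Bézout coefficients:
  2 = 38 - 6×6
  ... = 158×(-56) + 354×(25)
So 158×(-56) ≡ 2 (mod 354); multiply by 152: x ≡ -8512 (mod 177).
Smallest nonnegative: x = -8512 mod 177 = 161.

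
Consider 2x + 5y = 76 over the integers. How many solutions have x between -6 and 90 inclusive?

gcd(5, 2) = 1.
By Bézout, 2*(-2) + 5*(1) = 1.
Particular solution: (3, 14).
General solution: x = 3 + 5t, y = 14 - 2t for integer t.
-6 ≤ 3 + 5t ≤ 90 gives t ∈ [-1, 17], which is 19 values.

19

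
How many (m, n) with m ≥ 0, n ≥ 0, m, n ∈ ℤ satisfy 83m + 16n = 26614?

20

gcd(83, 16) = 1.
By Bézout, 83·(-5) + 16·(26) = 1.
One solution: (2, 1653).
General: m = 2 + 16t, n = 1653 - 83t.
m ≥ 0 ⇒ t ≥ 0; n ≥ 0 ⇒ t ≤ 19. So t ∈ [0, 19]: 20 solutions.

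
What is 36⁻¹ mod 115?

16

gcd(115, 36) = 1  (115 = 3×36 + 7, 36 = 5×7 + 1, 7 = 7×1).
Back-substituting, 36×(16) + 115×(-5) = 1.
So 36×16 ≡ 1 (mod 115), and 16 mod 115 = 16.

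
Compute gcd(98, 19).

1

gcd(98, 19):
  98 = 5·19 + 3
  19 = 6·3 + 1
  3 = 3·1
so gcd(98, 19) = 1.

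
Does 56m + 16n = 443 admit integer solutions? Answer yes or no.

no

gcd(56, 16) = 8  (56 = 3*16 + 8, 16 = 2*8).
8 does not divide 443 (remainder 3), so no integer solutions.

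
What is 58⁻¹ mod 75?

gcd(75, 58):
  75 = 1*58 + 17
  58 = 3*17 + 7
  17 = 2*7 + 3
  7 = 2*3 + 1
  3 = 3*1
so gcd(75, 58) = 1.
Back-substitute for Bézout coefficients:
  1 = 7 - 2*3
  ... = 58*(22) + 75*(-17)
So 58*22 ≡ 1 (mod 75), and 22 mod 75 = 22.

22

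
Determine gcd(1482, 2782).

26

gcd(2782, 1482):
  2782 = 1*1482 + 1300
  1482 = 1*1300 + 182
  1300 = 7*182 + 26
  182 = 7*26
so gcd(2782, 1482) = 26.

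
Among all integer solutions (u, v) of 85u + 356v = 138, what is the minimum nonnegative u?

gcd(356, 85):
  356 = 4×85 + 16
  85 = 5×16 + 5
  16 = 3×5 + 1
  5 = 5×1
so gcd(356, 85) = 1.
1 divides 138, so solutions exist.
Back-substitute for Bézout coefficients:
  1 = 16 - 3×5
  ... = 85×(-67) + 356×(16)
Scale by 138/1 = 138: (u₀, v₀) = (-9246, 2208).
General solution: u = -9246 + 356t, v = 2208 - 85t for integer t.
u ≥ 0: smallest is -9246 mod 356 = 10 (at t = 26), with v = -2.

10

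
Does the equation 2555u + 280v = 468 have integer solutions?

gcd(2555, 280) = 35  (2555 = 9·280 + 35, 280 = 8·35).
35 does not divide 468 (remainder 13), so no integer solutions.

no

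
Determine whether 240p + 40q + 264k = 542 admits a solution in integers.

gcd(240, 40):
  240 = 6*40
so gcd(240, 40) = 40.
gcd(40, 264) = 8.
8 does not divide 542 (remainder 6), so no integer solutions.

no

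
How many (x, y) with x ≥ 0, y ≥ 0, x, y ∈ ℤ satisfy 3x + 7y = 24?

gcd(7, 3) = 1  (7 = 2*3 + 1, 3 = 3*1).
Back-substituting, 3*(-2) + 7*(1) = 1.
Scale by 24: one solution is (-48, 24). Reduce x mod 7: (1, 3).
General: x = 1 + 7t, y = 3 - 3t.
x ≥ 0 ⇒ t ≥ 0; y ≥ 0 ⇒ t ≤ 1. So t ∈ [0, 1]: 2 solutions.

2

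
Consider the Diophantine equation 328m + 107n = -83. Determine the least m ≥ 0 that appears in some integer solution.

34

gcd(328, 107) = 1  (328 = 3*107 + 7, 107 = 15*7 + 2, 7 = 3*2 + 1, 2 = 2*1).
1 divides -83, so solutions exist.
Back-substituting, 328*(46) + 107*(-141) = 1.
Scale by -83/1 = -83: (m₀, n₀) = (-3818, 11703).
General solution: m = -3818 + 107t, n = 11703 - 328t for integer t.
m ≥ 0: smallest is -3818 mod 107 = 34 (at t = 36), with n = -105.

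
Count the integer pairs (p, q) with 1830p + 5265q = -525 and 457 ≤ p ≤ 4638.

12

gcd(5265, 1830) = 15  (5265 = 2*1830 + 1605, 1830 = 1*1605 + 225, 1605 = 7*225 + 30, 225 = 7*30 + 15, 30 = 2*15).
Back-substituting, 1830*(164) + 5265*(-57) = 15.
Scale by -35: particular solution (-5740, 1995); reduce p mod 351: (227, -79).
General solution: p = 227 + 351t, q = -79 - 122t for integer t.
457 ≤ 227 + 351t ≤ 4638 gives t ∈ [1, 12], which is 12 values.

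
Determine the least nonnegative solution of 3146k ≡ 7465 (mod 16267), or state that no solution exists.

7443

gcd(16267, 3146) = 1.
1 divides 7465, so solutions exist.
By Bézout, 3146*(-3211) + 16267*(621) = 1.
So 3146*(-3211) ≡ 1 (mod 16267); multiply by 7465: k ≡ -23970115 (mod 16267).
Smallest nonnegative: k = -23970115 mod 16267 = 7443.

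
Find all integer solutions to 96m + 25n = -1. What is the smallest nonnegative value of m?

19

gcd(96, 25) = 1  (96 = 3×25 + 21, 25 = 1×21 + 4, 21 = 5×4 + 1, 4 = 4×1).
1 divides -1, so solutions exist.
Back-substituting, 96×(6) + 25×(-23) = 1.
Scale by -1/1 = -1: (m₀, n₀) = (-6, 23).
General solution: m = -6 + 25t, n = 23 - 96t for integer t.
m ≥ 0: smallest is -6 mod 25 = 19 (at t = 1), with n = -73.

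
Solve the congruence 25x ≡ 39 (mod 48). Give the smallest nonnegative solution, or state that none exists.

15

gcd(48, 25) = 1.
1 divides 39, so solutions exist.
By Bézout, 25*(-23) + 48*(12) = 1.
So 25*(-23) ≡ 1 (mod 48); multiply by 39: x ≡ -897 (mod 48).
Smallest nonnegative: x = -897 mod 48 = 15.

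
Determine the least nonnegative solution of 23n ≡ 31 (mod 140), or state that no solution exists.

gcd(140, 23):
  140 = 6·23 + 2
  23 = 11·2 + 1
  2 = 2·1
so gcd(140, 23) = 1.
1 divides 31, so solutions exist.
Back-substitute for Bézout coefficients:
  1 = 23 - 11·2
  ... = 23·(67) + 140·(-11)
So 23·(67) ≡ 1 (mod 140); multiply by 31: n ≡ 2077 (mod 140).
Smallest nonnegative: n = 2077 mod 140 = 117.

117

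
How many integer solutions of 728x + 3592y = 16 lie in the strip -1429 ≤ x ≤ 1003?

5

gcd(3592, 728):
  3592 = 4×728 + 680
  728 = 1×680 + 48
  680 = 14×48 + 8
  48 = 6×8
so gcd(3592, 728) = 8.
Back-substitute for Bézout coefficients:
  8 = 680 - 14×48
  ... = 728×(-74) + 3592×(15)
Scale by 2: particular solution (-148, 30); reduce x mod 449: (301, -61).
General solution: x = 301 + 449t, y = -61 - 91t for integer t.
-1429 ≤ 301 + 449t ≤ 1003 gives t ∈ [-3, 1], which is 5 values.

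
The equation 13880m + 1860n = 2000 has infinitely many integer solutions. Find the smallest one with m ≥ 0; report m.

91

gcd(13880, 1860):
  13880 = 7×1860 + 860
  1860 = 2×860 + 140
  860 = 6×140 + 20
  140 = 7×20
so gcd(13880, 1860) = 20.
20 divides 2000, so solutions exist.
Back-substitute for Bézout coefficients:
  20 = 860 - 6×140
  ... = 13880×(13) + 1860×(-97)
Scale by 2000/20 = 100: (m₀, n₀) = (1300, -9700).
General solution: m = 1300 + 93t, n = -9700 - 694t for integer t.
m ≥ 0: smallest is 1300 mod 93 = 91 (at t = -13), with n = -678.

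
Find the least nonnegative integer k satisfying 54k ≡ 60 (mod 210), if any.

gcd(210, 54) = 6  (210 = 3·54 + 48, 54 = 1·48 + 6, 48 = 8·6).
6 divides 60, so solutions exist.
Back-substituting, 54·(4) + 210·(-1) = 6.
So 54·(4) ≡ 6 (mod 210); multiply by 10: k ≡ 40 (mod 35).
Smallest nonnegative: k = 40 mod 35 = 5.

5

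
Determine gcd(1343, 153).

17

gcd(1343, 153) = 17  (1343 = 8·153 + 119, 153 = 1·119 + 34, 119 = 3·34 + 17, 34 = 2·17).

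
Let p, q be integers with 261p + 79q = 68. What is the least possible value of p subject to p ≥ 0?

16

gcd(261, 79):
  261 = 3·79 + 24
  79 = 3·24 + 7
  24 = 3·7 + 3
  7 = 2·3 + 1
  3 = 3·1
so gcd(261, 79) = 1.
1 divides 68, so solutions exist.
Back-substitute for Bézout coefficients:
  1 = 7 - 2·3
  ... = 261·(-23) + 79·(76)
Scale by 68/1 = 68: (p₀, q₀) = (-1564, 5168).
General solution: p = -1564 + 79t, q = 5168 - 261t for integer t.
p ≥ 0: smallest is -1564 mod 79 = 16 (at t = 20), with q = -52.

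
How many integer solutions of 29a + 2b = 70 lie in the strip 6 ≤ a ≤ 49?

gcd(29, 2):
  29 = 14×2 + 1
  2 = 2×1
so gcd(29, 2) = 1.
Back-substitute for Bézout coefficients:
  1 = 29 - 14×2
  ... = 29×(1) + 2×(-14)
Scale by 70: particular solution (70, -980); reduce a mod 2: (0, 35).
General solution: a = 0 + 2t, b = 35 - 29t for integer t.
6 ≤ 0 + 2t ≤ 49 gives t ∈ [3, 24], which is 22 values.

22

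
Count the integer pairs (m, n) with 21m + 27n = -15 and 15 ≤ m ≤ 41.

gcd(27, 21) = 3.
By Bézout, 21·(4) + 27·(-3) = 3.
Particular solution: (7, -6).
General solution: m = 7 + 9t, n = -6 - 7t for integer t.
15 ≤ 7 + 9t ≤ 41 gives t ∈ [1, 3], which is 3 values.

3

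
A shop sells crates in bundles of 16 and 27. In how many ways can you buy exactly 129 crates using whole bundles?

Need nonnegative integers with 16j + 27k = 129.
gcd(16, 27) = 1, and 16·(-5) + 27·(3) = 1.
So (j₀, k₀) = (-645, 387); general j = -645 + 27t, k = 387 - 16t.
j ≥ 0 ⇒ t ≥ 24; k ≥ 0 ⇒ t ≤ 24. That's 1 value of t.

1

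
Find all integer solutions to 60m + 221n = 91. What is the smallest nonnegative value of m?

gcd(221, 60) = 1.
1 divides 91, so solutions exist.
By Bézout, 60·(70) + 221·(-19) = 1.
Scale by 91/1 = 91: (m₀, n₀) = (6370, -1729).
General solution: m = 6370 + 221t, n = -1729 - 60t for integer t.
m ≥ 0: smallest is 6370 mod 221 = 182 (at t = -28), with n = -49.

182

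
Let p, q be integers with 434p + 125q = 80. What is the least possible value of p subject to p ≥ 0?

gcd(434, 125) = 1  (434 = 3×125 + 59, 125 = 2×59 + 7, 59 = 8×7 + 3, 7 = 2×3 + 1, 3 = 3×1).
1 divides 80, so solutions exist.
Back-substituting, 434×(-36) + 125×(125) = 1.
Scale by 80/1 = 80: (p₀, q₀) = (-2880, 10000).
General solution: p = -2880 + 125t, q = 10000 - 434t for integer t.
p ≥ 0: smallest is -2880 mod 125 = 120 (at t = 24), with q = -416.

120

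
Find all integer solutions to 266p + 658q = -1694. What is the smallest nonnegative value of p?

gcd(658, 266) = 14.
14 divides -1694, so solutions exist.
By Bézout, 266*(5) + 658*(-2) = 14.
Scale by -1694/14 = -121: (p₀, q₀) = (-605, 242).
General solution: p = -605 + 47t, q = 242 - 19t for integer t.
p ≥ 0: smallest is -605 mod 47 = 6 (at t = 13), with q = -5.

6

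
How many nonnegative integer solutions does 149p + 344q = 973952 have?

gcd(344, 149) = 1.
By Bézout, 149*(157) + 344*(-68) = 1.
One solution: (56, 2807).
General: p = 56 + 344t, q = 2807 - 149t.
p ≥ 0 ⇒ t ≥ 0; q ≥ 0 ⇒ t ≤ 18. So t ∈ [0, 18]: 19 solutions.

19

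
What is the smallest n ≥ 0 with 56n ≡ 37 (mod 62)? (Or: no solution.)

gcd(62, 56) = 2.
2 does not divide 37, so the congruence has no solution.

no solution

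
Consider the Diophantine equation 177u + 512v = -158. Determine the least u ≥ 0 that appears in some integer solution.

2

gcd(512, 177):
  512 = 2·177 + 158
  177 = 1·158 + 19
  158 = 8·19 + 6
  19 = 3·6 + 1
  6 = 6·1
so gcd(512, 177) = 1.
1 divides -158, so solutions exist.
Back-substitute for Bézout coefficients:
  1 = 19 - 3·6
  ... = 177·(81) + 512·(-28)
Scale by -158/1 = -158: (u₀, v₀) = (-12798, 4424).
General solution: u = -12798 + 512t, v = 4424 - 177t for integer t.
u ≥ 0: smallest is -12798 mod 512 = 2 (at t = 25), with v = -1.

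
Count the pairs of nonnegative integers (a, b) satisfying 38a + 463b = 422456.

gcd(463, 38):
  463 = 12·38 + 7
  38 = 5·7 + 3
  7 = 2·3 + 1
  3 = 3·1
so gcd(463, 38) = 1.
Back-substitute for Bézout coefficients:
  1 = 7 - 2·3
  ... = 38·(-134) + 463·(11)
Scale by 422456: one solution is (-56609104, 4647016). Reduce a mod 463: (54, 908).
General: a = 54 + 463t, b = 908 - 38t.
a ≥ 0 ⇒ t ≥ 0; b ≥ 0 ⇒ t ≤ 23. So t ∈ [0, 23]: 24 solutions.

24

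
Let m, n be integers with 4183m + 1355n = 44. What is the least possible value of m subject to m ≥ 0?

gcd(4183, 1355):
  4183 = 3×1355 + 118
  1355 = 11×118 + 57
  118 = 2×57 + 4
  57 = 14×4 + 1
  4 = 4×1
so gcd(4183, 1355) = 1.
1 divides 44, so solutions exist.
Back-substitute for Bézout coefficients:
  1 = 57 - 14×4
  ... = 4183×(-333) + 1355×(1028)
Scale by 44/1 = 44: (m₀, n₀) = (-14652, 45232).
General solution: m = -14652 + 1355t, n = 45232 - 4183t for integer t.
m ≥ 0: smallest is -14652 mod 1355 = 253 (at t = 11), with n = -781.

253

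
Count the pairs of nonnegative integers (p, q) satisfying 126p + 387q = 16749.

3

gcd(387, 126) = 9  (387 = 3·126 + 9, 126 = 14·9).
Back-substituting, 126·(-3) + 387·(1) = 9.
Scale by 1861: one solution is (-5583, 1861). Reduce p mod 43: (7, 41).
General: p = 7 + 43t, q = 41 - 14t.
p ≥ 0 ⇒ t ≥ 0; q ≥ 0 ⇒ t ≤ 2. So t ∈ [0, 2]: 3 solutions.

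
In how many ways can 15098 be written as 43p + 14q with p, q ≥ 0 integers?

gcd(43, 14) = 1  (43 = 3×14 + 1, 14 = 14×1).
Back-substituting, 43×(1) + 14×(-3) = 1.
Scale by 15098: one solution is (15098, -45294). Reduce p mod 14: (6, 1060).
General: p = 6 + 14t, q = 1060 - 43t.
p ≥ 0 ⇒ t ≥ 0; q ≥ 0 ⇒ t ≤ 24. So t ∈ [0, 24]: 25 solutions.

25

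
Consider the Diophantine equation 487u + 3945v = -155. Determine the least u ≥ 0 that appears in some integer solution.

1555

gcd(3945, 487):
  3945 = 8×487 + 49
  487 = 9×49 + 46
  49 = 1×46 + 3
  46 = 15×3 + 1
  3 = 3×1
so gcd(3945, 487) = 1.
1 divides -155, so solutions exist.
Back-substitute for Bézout coefficients:
  1 = 46 - 15×3
  ... = 487×(1288) + 3945×(-159)
Scale by -155/1 = -155: (u₀, v₀) = (-199640, 24645).
General solution: u = -199640 + 3945t, v = 24645 - 487t for integer t.
u ≥ 0: smallest is -199640 mod 3945 = 1555 (at t = 51), with v = -192.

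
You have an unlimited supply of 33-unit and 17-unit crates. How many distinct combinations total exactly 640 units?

1

Need nonnegative integers with 33j + 17k = 640.
gcd(33, 17) = 1, and 33·(-1) + 17·(2) = 1.
So (j₀, k₀) = (-640, 1280); general j = -640 + 17t, k = 1280 - 33t.
j ≥ 0 ⇒ t ≥ 38; k ≥ 0 ⇒ t ≤ 38. That's 1 value of t.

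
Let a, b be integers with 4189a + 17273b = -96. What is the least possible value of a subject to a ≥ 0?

4177

gcd(17273, 4189) = 1  (17273 = 4*4189 + 517, 4189 = 8*517 + 53, 517 = 9*53 + 40, 53 = 1*40 + 13, 40 = 3*13 + 1, 13 = 13*1).
1 divides -96, so solutions exist.
Back-substituting, 4189*(-1303) + 17273*(316) = 1.
Scale by -96/1 = -96: (a₀, b₀) = (125088, -30336).
General solution: a = 125088 + 17273t, b = -30336 - 4189t for integer t.
a ≥ 0: smallest is 125088 mod 17273 = 4177 (at t = -7), with b = -1013.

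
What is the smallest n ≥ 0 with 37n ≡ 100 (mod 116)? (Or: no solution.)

56

gcd(116, 37):
  116 = 3×37 + 5
  37 = 7×5 + 2
  5 = 2×2 + 1
  2 = 2×1
so gcd(116, 37) = 1.
1 divides 100, so solutions exist.
Back-substitute for Bézout coefficients:
  1 = 5 - 2×2
  ... = 37×(-47) + 116×(15)
So 37×(-47) ≡ 1 (mod 116); multiply by 100: n ≡ -4700 (mod 116).
Smallest nonnegative: n = -4700 mod 116 = 56.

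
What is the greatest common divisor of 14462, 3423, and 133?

gcd(14462, 3423) = 7.
gcd(7, 133) = 7.

7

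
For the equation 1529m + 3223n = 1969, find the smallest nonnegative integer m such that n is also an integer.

gcd(3223, 1529):
  3223 = 2*1529 + 165
  1529 = 9*165 + 44
  165 = 3*44 + 33
  44 = 1*33 + 11
  33 = 3*11
so gcd(3223, 1529) = 11.
11 divides 1969, so solutions exist.
Back-substitute for Bézout coefficients:
  11 = 44 - 1*33
  ... = 1529*(78) + 3223*(-37)
Scale by 1969/11 = 179: (m₀, n₀) = (13962, -6623).
General solution: m = 13962 + 293t, n = -6623 - 139t for integer t.
m ≥ 0: smallest is 13962 mod 293 = 191 (at t = -47), with n = -90.

191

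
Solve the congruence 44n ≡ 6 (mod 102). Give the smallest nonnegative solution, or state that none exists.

gcd(102, 44) = 2.
2 divides 6, so solutions exist.
By Bézout, 44*(7) + 102*(-3) = 2.
So 44*(7) ≡ 2 (mod 102); multiply by 3: n ≡ 21 (mod 51).
Smallest nonnegative: n = 21 mod 51 = 21.

21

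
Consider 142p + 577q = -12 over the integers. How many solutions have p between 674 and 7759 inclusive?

12

gcd(577, 142) = 1.
By Bézout, 142×(256) + 577×(-63) = 1.
Particular solution: (390, -96).
General solution: p = 390 + 577t, q = -96 - 142t for integer t.
674 ≤ 390 + 577t ≤ 7759 gives t ∈ [1, 12], which is 12 values.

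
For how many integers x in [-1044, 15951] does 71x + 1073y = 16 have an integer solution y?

gcd(1073, 71) = 1.
By Bézout, 71·(-136) + 1073·(9) = 1.
Particular solution: (1043, -69).
General solution: x = 1043 + 1073t, y = -69 - 71t for integer t.
-1044 ≤ 1043 + 1073t ≤ 15951 gives t ∈ [-1, 13], which is 15 values.

15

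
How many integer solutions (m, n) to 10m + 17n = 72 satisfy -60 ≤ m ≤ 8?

gcd(17, 10):
  17 = 1*10 + 7
  10 = 1*7 + 3
  7 = 2*3 + 1
  3 = 3*1
so gcd(17, 10) = 1.
Back-substitute for Bézout coefficients:
  1 = 7 - 2*3
  ... = 10*(-5) + 17*(3)
Scale by 72: particular solution (-360, 216); reduce m mod 17: (14, -4).
General solution: m = 14 + 17t, n = -4 - 10t for integer t.
-60 ≤ 14 + 17t ≤ 8 gives t ∈ [-4, -1], which is 4 values.

4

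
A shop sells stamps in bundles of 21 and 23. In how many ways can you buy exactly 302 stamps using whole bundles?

Need nonnegative integers with 21j + 23k = 302.
gcd(21, 23) = 1, and 21·(11) + 23·(-10) = 1.
So (j₀, k₀) = (3322, -3020); general j = 3322 + 23t, k = -3020 - 21t.
j ≥ 0 ⇒ t ≥ -144; k ≥ 0 ⇒ t ≤ -144. That's 1 value of t.

1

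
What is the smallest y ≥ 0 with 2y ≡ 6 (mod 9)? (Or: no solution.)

3

gcd(9, 2) = 1.
1 divides 6, so solutions exist.
By Bézout, 2*(-4) + 9*(1) = 1.
So 2*(-4) ≡ 1 (mod 9); multiply by 6: y ≡ -24 (mod 9).
Smallest nonnegative: y = -24 mod 9 = 3.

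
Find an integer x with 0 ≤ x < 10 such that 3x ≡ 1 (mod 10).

7

gcd(10, 3) = 1.
By Bézout, 3·(-3) + 10·(1) = 1.
So 3·-3 ≡ 1 (mod 10), and -3 mod 10 = 7.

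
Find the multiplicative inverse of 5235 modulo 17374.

15469

gcd(17374, 5235) = 1.
By Bézout, 5235×(-1905) + 17374×(574) = 1.
So 5235×-1905 ≡ 1 (mod 17374), and -1905 mod 17374 = 15469.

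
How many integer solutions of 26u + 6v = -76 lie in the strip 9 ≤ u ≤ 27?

gcd(26, 6) = 2  (26 = 4×6 + 2, 6 = 3×2).
Back-substituting, 26×(1) + 6×(-4) = 2.
Scale by -38: particular solution (-38, 152); reduce u mod 3: (1, -17).
General solution: u = 1 + 3t, v = -17 - 13t for integer t.
9 ≤ 1 + 3t ≤ 27 gives t ∈ [3, 8], which is 6 values.

6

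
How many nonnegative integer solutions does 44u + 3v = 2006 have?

gcd(44, 3) = 1  (44 = 14·3 + 2, 3 = 1·2 + 1, 2 = 2·1).
Back-substituting, 44·(-1) + 3·(15) = 1.
Scale by 2006: one solution is (-2006, 30090). Reduce u mod 3: (1, 654).
General: u = 1 + 3t, v = 654 - 44t.
u ≥ 0 ⇒ t ≥ 0; v ≥ 0 ⇒ t ≤ 14. So t ∈ [0, 14]: 15 solutions.

15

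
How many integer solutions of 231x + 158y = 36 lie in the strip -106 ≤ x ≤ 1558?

gcd(231, 158):
  231 = 1·158 + 73
  158 = 2·73 + 12
  73 = 6·12 + 1
  12 = 12·1
so gcd(231, 158) = 1.
Back-substitute for Bézout coefficients:
  1 = 73 - 6·12
  ... = 231·(13) + 158·(-19)
Scale by 36: particular solution (468, -684); reduce x mod 158: (152, -222).
General solution: x = 152 + 158t, y = -222 - 231t for integer t.
-106 ≤ 152 + 158t ≤ 1558 gives t ∈ [-1, 8], which is 10 values.

10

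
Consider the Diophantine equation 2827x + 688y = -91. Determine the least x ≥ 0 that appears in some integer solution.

gcd(2827, 688):
  2827 = 4·688 + 75
  688 = 9·75 + 13
  75 = 5·13 + 10
  13 = 1·10 + 3
  10 = 3·3 + 1
  3 = 3·1
so gcd(2827, 688) = 1.
1 divides -91, so solutions exist.
Back-substitute for Bézout coefficients:
  1 = 10 - 3·3
  ... = 2827·(211) + 688·(-867)
Scale by -91/1 = -91: (x₀, y₀) = (-19201, 78897).
General solution: x = -19201 + 688t, y = 78897 - 2827t for integer t.
x ≥ 0: smallest is -19201 mod 688 = 63 (at t = 28), with y = -259.

63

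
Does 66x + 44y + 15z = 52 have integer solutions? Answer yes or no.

gcd(66, 44) = 22.
gcd(22, 15) = 1.
1 divides 52, so integer solutions exist.

yes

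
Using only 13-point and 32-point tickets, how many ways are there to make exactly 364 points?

1

Need nonnegative integers with 13j + 32k = 364.
gcd(13, 32) = 1, and 13·(5) + 32·(-2) = 1.
So (j₀, k₀) = (1820, -728); general j = 1820 + 32t, k = -728 - 13t.
j ≥ 0 ⇒ t ≥ -56; k ≥ 0 ⇒ t ≤ -56. That's 1 value of t.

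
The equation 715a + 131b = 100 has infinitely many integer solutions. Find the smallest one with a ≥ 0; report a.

89

gcd(715, 131):
  715 = 5*131 + 60
  131 = 2*60 + 11
  60 = 5*11 + 5
  11 = 2*5 + 1
  5 = 5*1
so gcd(715, 131) = 1.
1 divides 100, so solutions exist.
Back-substitute for Bézout coefficients:
  1 = 11 - 2*5
  ... = 715*(-24) + 131*(131)
Scale by 100/1 = 100: (a₀, b₀) = (-2400, 13100).
General solution: a = -2400 + 131t, b = 13100 - 715t for integer t.
a ≥ 0: smallest is -2400 mod 131 = 89 (at t = 19), with b = -485.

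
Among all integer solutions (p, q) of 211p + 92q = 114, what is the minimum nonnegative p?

gcd(211, 92) = 1  (211 = 2·92 + 27, 92 = 3·27 + 11, 27 = 2·11 + 5, 11 = 2·5 + 1, 5 = 5·1).
1 divides 114, so solutions exist.
Back-substituting, 211·(-17) + 92·(39) = 1.
Scale by 114/1 = 114: (p₀, q₀) = (-1938, 4446).
General solution: p = -1938 + 92t, q = 4446 - 211t for integer t.
p ≥ 0: smallest is -1938 mod 92 = 86 (at t = 22), with q = -196.

86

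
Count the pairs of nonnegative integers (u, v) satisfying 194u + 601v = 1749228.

gcd(601, 194) = 1  (601 = 3×194 + 19, 194 = 10×19 + 4, 19 = 4×4 + 3, 4 = 1×3 + 1, 3 = 3×1).
Back-substituting, 194×(158) + 601×(-51) = 1.
Scale by 1749228: one solution is (276378024, -89210628). Reduce u mod 601: (361, 2794).
General: u = 361 + 601t, v = 2794 - 194t.
u ≥ 0 ⇒ t ≥ 0; v ≥ 0 ⇒ t ≤ 14. So t ∈ [0, 14]: 15 solutions.

15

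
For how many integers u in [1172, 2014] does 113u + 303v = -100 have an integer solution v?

3

gcd(303, 113) = 1.
By Bézout, 113×(59) + 303×(-22) = 1.
Particular solution: (160, -60).
General solution: u = 160 + 303t, v = -60 - 113t for integer t.
1172 ≤ 160 + 303t ≤ 2014 gives t ∈ [4, 6], which is 3 values.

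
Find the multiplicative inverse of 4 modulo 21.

16

gcd(21, 4) = 1.
By Bézout, 4·(-5) + 21·(1) = 1.
So 4·-5 ≡ 1 (mod 21), and -5 mod 21 = 16.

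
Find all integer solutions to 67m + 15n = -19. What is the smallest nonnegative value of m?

gcd(67, 15):
  67 = 4*15 + 7
  15 = 2*7 + 1
  7 = 7*1
so gcd(67, 15) = 1.
1 divides -19, so solutions exist.
Back-substitute for Bézout coefficients:
  1 = 15 - 2*7
  ... = 67*(-2) + 15*(9)
Scale by -19/1 = -19: (m₀, n₀) = (38, -171).
General solution: m = 38 + 15t, n = -171 - 67t for integer t.
m ≥ 0: smallest is 38 mod 15 = 8 (at t = -2), with n = -37.

8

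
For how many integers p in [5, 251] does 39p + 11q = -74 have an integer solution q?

23

gcd(39, 11) = 1  (39 = 3×11 + 6, 11 = 1×6 + 5, 6 = 1×5 + 1, 5 = 5×1).
Back-substituting, 39×(2) + 11×(-7) = 1.
Scale by -74: particular solution (-148, 518); reduce p mod 11: (6, -28).
General solution: p = 6 + 11t, q = -28 - 39t for integer t.
5 ≤ 6 + 11t ≤ 251 gives t ∈ [0, 22], which is 23 values.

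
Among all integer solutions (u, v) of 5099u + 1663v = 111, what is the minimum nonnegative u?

1407

gcd(5099, 1663):
  5099 = 3·1663 + 110
  1663 = 15·110 + 13
  110 = 8·13 + 6
  13 = 2·6 + 1
  6 = 6·1
so gcd(5099, 1663) = 1.
1 divides 111, so solutions exist.
Back-substitute for Bézout coefficients:
  1 = 13 - 2·6
  ... = 5099·(-257) + 1663·(788)
Scale by 111/1 = 111: (u₀, v₀) = (-28527, 87468).
General solution: u = -28527 + 1663t, v = 87468 - 5099t for integer t.
u ≥ 0: smallest is -28527 mod 1663 = 1407 (at t = 18), with v = -4314.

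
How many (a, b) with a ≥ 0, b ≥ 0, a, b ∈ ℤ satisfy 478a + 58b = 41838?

gcd(478, 58):
  478 = 8×58 + 14
  58 = 4×14 + 2
  14 = 7×2
so gcd(478, 58) = 2.
Back-substitute for Bézout coefficients:
  2 = 58 - 4×14
  ... = 478×(-4) + 58×(33)
Scale by 20919: one solution is (-83676, 690327). Reduce a mod 29: (18, 573).
General: a = 18 + 29t, b = 573 - 239t.
a ≥ 0 ⇒ t ≥ 0; b ≥ 0 ⇒ t ≤ 2. So t ∈ [0, 2]: 3 solutions.

3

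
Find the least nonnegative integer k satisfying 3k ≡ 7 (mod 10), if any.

gcd(10, 3):
  10 = 3·3 + 1
  3 = 3·1
so gcd(10, 3) = 1.
1 divides 7, so solutions exist.
Back-substitute for Bézout coefficients:
  1 = 10 - 3·3
  ... = 3·(-3) + 10·(1)
So 3·(-3) ≡ 1 (mod 10); multiply by 7: k ≡ -21 (mod 10).
Smallest nonnegative: k = -21 mod 10 = 9.

9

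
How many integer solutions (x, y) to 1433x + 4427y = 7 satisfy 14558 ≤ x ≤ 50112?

8

gcd(4427, 1433) = 1  (4427 = 3·1433 + 128, 1433 = 11·128 + 25, 128 = 5·25 + 3, 25 = 8·3 + 1, 3 = 3·1).
Back-substituting, 1433·(1418) + 4427·(-459) = 1.
Scale by 7: particular solution (9926, -3213); reduce x mod 4427: (1072, -347).
General solution: x = 1072 + 4427t, y = -347 - 1433t for integer t.
14558 ≤ 1072 + 4427t ≤ 50112 gives t ∈ [4, 11], which is 8 values.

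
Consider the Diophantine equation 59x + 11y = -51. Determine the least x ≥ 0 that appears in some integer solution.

gcd(59, 11):
  59 = 5*11 + 4
  11 = 2*4 + 3
  4 = 1*3 + 1
  3 = 3*1
so gcd(59, 11) = 1.
1 divides -51, so solutions exist.
Back-substitute for Bézout coefficients:
  1 = 4 - 1*3
  ... = 59*(3) + 11*(-16)
Scale by -51/1 = -51: (x₀, y₀) = (-153, 816).
General solution: x = -153 + 11t, y = 816 - 59t for integer t.
x ≥ 0: smallest is -153 mod 11 = 1 (at t = 14), with y = -10.

1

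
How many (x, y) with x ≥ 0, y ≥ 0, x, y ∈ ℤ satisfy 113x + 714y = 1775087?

22

gcd(714, 113) = 1  (714 = 6*113 + 36, 113 = 3*36 + 5, 36 = 7*5 + 1, 5 = 5*1).
Back-substituting, 113*(-139) + 714*(22) = 1.
Scale by 1775087: one solution is (-246737093, 39051914). Reduce x mod 714: (601, 2391).
General: x = 601 + 714t, y = 2391 - 113t.
x ≥ 0 ⇒ t ≥ 0; y ≥ 0 ⇒ t ≤ 21. So t ∈ [0, 21]: 22 solutions.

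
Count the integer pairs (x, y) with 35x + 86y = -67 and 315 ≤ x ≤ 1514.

14

gcd(86, 35):
  86 = 2×35 + 16
  35 = 2×16 + 3
  16 = 5×3 + 1
  3 = 3×1
so gcd(86, 35) = 1.
Back-substitute for Bézout coefficients:
  1 = 16 - 5×3
  ... = 35×(-27) + 86×(11)
Scale by -67: particular solution (1809, -737); reduce x mod 86: (3, -2).
General solution: x = 3 + 86t, y = -2 - 35t for integer t.
315 ≤ 3 + 86t ≤ 1514 gives t ∈ [4, 17], which is 14 values.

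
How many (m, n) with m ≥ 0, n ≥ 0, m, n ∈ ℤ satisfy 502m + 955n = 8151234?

17

gcd(955, 502) = 1.
By Bézout, 502·(78) + 955·(-41) = 1.
One solution: (227, 8416).
General: m = 227 + 955t, n = 8416 - 502t.
m ≥ 0 ⇒ t ≥ 0; n ≥ 0 ⇒ t ≤ 16. So t ∈ [0, 16]: 17 solutions.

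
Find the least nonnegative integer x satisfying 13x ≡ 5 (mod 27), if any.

gcd(27, 13):
  27 = 2·13 + 1
  13 = 13·1
so gcd(27, 13) = 1.
1 divides 5, so solutions exist.
Back-substitute for Bézout coefficients:
  1 = 27 - 2·13
  ... = 13·(-2) + 27·(1)
So 13·(-2) ≡ 1 (mod 27); multiply by 5: x ≡ -10 (mod 27).
Smallest nonnegative: x = -10 mod 27 = 17.

17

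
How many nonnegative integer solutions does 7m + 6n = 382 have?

9

gcd(7, 6):
  7 = 1×6 + 1
  6 = 6×1
so gcd(7, 6) = 1.
Back-substitute for Bézout coefficients:
  1 = 7 - 1×6
  ... = 7×(1) + 6×(-1)
Scale by 382: one solution is (382, -382). Reduce m mod 6: (4, 59).
General: m = 4 + 6t, n = 59 - 7t.
m ≥ 0 ⇒ t ≥ 0; n ≥ 0 ⇒ t ≤ 8. So t ∈ [0, 8]: 9 solutions.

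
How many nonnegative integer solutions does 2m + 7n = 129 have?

9

gcd(7, 2):
  7 = 3×2 + 1
  2 = 2×1
so gcd(7, 2) = 1.
Back-substitute for Bézout coefficients:
  1 = 7 - 3×2
  ... = 2×(-3) + 7×(1)
Scale by 129: one solution is (-387, 129). Reduce m mod 7: (5, 17).
General: m = 5 + 7t, n = 17 - 2t.
m ≥ 0 ⇒ t ≥ 0; n ≥ 0 ⇒ t ≤ 8. So t ∈ [0, 8]: 9 solutions.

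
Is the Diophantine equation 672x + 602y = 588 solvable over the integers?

gcd(672, 602) = 14.
14 divides 588, so integer solutions exist.

yes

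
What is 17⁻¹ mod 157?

37

gcd(157, 17) = 1.
By Bézout, 17×(37) + 157×(-4) = 1.
So 17×37 ≡ 1 (mod 157), and 37 mod 157 = 37.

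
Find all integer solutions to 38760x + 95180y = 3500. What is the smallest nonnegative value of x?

3519

gcd(95180, 38760) = 20.
20 divides 3500, so solutions exist.
By Bézout, 38760·(-415) + 95180·(169) = 20.
Scale by 3500/20 = 175: (x₀, y₀) = (-72625, 29575).
General solution: x = -72625 + 4759t, y = 29575 - 1938t for integer t.
x ≥ 0: smallest is -72625 mod 4759 = 3519 (at t = 16), with y = -1433.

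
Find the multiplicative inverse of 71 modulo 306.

125

gcd(306, 71) = 1.
By Bézout, 71·(125) + 306·(-29) = 1.
So 71·125 ≡ 1 (mod 306), and 125 mod 306 = 125.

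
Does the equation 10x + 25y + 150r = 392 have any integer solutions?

gcd(25, 10) = 5  (25 = 2×10 + 5, 10 = 2×5).
gcd(5, 150) = 5.
5 does not divide 392 (remainder 2), so no integer solutions.

no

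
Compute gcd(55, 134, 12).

1

gcd(134, 55):
  134 = 2×55 + 24
  55 = 2×24 + 7
  24 = 3×7 + 3
  7 = 2×3 + 1
  3 = 3×1
so gcd(134, 55) = 1.
gcd(1, 12) = 1.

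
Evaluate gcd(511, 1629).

gcd(1629, 511) = 1  (1629 = 3*511 + 96, 511 = 5*96 + 31, 96 = 3*31 + 3, 31 = 10*3 + 1, 3 = 3*1).

1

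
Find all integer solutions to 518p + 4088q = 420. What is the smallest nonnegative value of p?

206

gcd(4088, 518):
  4088 = 7×518 + 462
  518 = 1×462 + 56
  462 = 8×56 + 14
  56 = 4×14
so gcd(4088, 518) = 14.
14 divides 420, so solutions exist.
Back-substitute for Bézout coefficients:
  14 = 462 - 8×56
  ... = 518×(-71) + 4088×(9)
Scale by 420/14 = 30: (p₀, q₀) = (-2130, 270).
General solution: p = -2130 + 292t, q = 270 - 37t for integer t.
p ≥ 0: smallest is -2130 mod 292 = 206 (at t = 8), with q = -26.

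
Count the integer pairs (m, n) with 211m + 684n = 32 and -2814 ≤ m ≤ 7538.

gcd(684, 211) = 1  (684 = 3×211 + 51, 211 = 4×51 + 7, 51 = 7×7 + 2, 7 = 3×2 + 1, 2 = 2×1).
Back-substituting, 211×(295) + 684×(-91) = 1.
Scale by 32: particular solution (9440, -2912); reduce m mod 684: (548, -169).
General solution: m = 548 + 684t, n = -169 - 211t for integer t.
-2814 ≤ 548 + 684t ≤ 7538 gives t ∈ [-4, 10], which is 15 values.

15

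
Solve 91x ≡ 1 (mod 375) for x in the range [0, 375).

136

gcd(375, 91) = 1.
By Bézout, 91·(136) + 375·(-33) = 1.
So 91·136 ≡ 1 (mod 375), and 136 mod 375 = 136.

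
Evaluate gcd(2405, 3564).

1

gcd(3564, 2405):
  3564 = 1×2405 + 1159
  2405 = 2×1159 + 87
  1159 = 13×87 + 28
  87 = 3×28 + 3
  28 = 9×3 + 1
  3 = 3×1
so gcd(3564, 2405) = 1.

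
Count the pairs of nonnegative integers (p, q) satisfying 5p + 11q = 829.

15

gcd(11, 5) = 1  (11 = 2×5 + 1, 5 = 5×1).
Back-substituting, 5×(-2) + 11×(1) = 1.
Scale by 829: one solution is (-1658, 829). Reduce p mod 11: (3, 74).
General: p = 3 + 11t, q = 74 - 5t.
p ≥ 0 ⇒ t ≥ 0; q ≥ 0 ⇒ t ≤ 14. So t ∈ [0, 14]: 15 solutions.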